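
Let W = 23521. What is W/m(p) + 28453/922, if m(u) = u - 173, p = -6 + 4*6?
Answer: -17276147/142910 ≈ -120.89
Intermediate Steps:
p = 18 (p = -6 + 24 = 18)
m(u) = -173 + u
W/m(p) + 28453/922 = 23521/(-173 + 18) + 28453/922 = 23521/(-155) + 28453*(1/922) = 23521*(-1/155) + 28453/922 = -23521/155 + 28453/922 = -17276147/142910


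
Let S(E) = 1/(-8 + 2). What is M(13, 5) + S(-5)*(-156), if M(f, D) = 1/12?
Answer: 313/12 ≈ 26.083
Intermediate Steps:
M(f, D) = 1/12
S(E) = -⅙ (S(E) = 1/(-6) = -⅙)
M(13, 5) + S(-5)*(-156) = 1/12 - ⅙*(-156) = 1/12 + 26 = 313/12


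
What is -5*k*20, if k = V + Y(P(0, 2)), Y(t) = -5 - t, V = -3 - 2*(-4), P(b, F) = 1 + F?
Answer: 300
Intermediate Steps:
V = 5 (V = -3 + 8 = 5)
k = -3 (k = 5 + (-5 - (1 + 2)) = 5 + (-5 - 1*3) = 5 + (-5 - 3) = 5 - 8 = -3)
-5*k*20 = -5*(-3)*20 = 15*20 = 300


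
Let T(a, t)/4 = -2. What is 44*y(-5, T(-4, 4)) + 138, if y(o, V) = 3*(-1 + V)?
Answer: -1050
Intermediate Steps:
T(a, t) = -8 (T(a, t) = 4*(-2) = -8)
y(o, V) = -3 + 3*V
44*y(-5, T(-4, 4)) + 138 = 44*(-3 + 3*(-8)) + 138 = 44*(-3 - 24) + 138 = 44*(-27) + 138 = -1188 + 138 = -1050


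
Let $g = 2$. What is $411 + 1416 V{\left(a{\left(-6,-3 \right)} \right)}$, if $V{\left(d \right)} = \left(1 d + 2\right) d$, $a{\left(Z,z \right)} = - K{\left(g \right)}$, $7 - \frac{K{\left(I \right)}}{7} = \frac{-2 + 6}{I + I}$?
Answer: $2379291$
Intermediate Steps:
$K{\left(I \right)} = 49 - \frac{14}{I}$ ($K{\left(I \right)} = 49 - 7 \frac{-2 + 6}{I + I} = 49 - 7 \frac{4}{2 I} = 49 - 7 \cdot 4 \frac{1}{2 I} = 49 - 7 \frac{2}{I} = 49 - \frac{14}{I}$)
$a{\left(Z,z \right)} = -42$ ($a{\left(Z,z \right)} = - (49 - \frac{14}{2}) = - (49 - 7) = \left(-1\right) 42 = -42$)
$V{\left(d \right)} = d \left(2 + d\right)$ ($V{\left(d \right)} = \left(d + 2\right) d = \left(2 + d\right) d = d \left(2 + d\right)$)
$411 + 1416 V{\left(a{\left(-6,-3 \right)} \right)} = 411 + 1416 \left(- 42 \left(2 - 42\right)\right) = 411 + 1416 \left(\left(-42\right) \left(-40\right)\right) = 411 + 1416 \cdot 1680 = 411 + 2378880 = 2379291$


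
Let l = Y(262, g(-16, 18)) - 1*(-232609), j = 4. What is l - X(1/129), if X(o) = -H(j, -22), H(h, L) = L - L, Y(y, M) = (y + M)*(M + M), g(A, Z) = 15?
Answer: 240919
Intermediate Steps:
Y(y, M) = 2*M*(M + y) (Y(y, M) = (M + y)*(2*M) = 2*M*(M + y))
H(h, L) = 0
X(o) = 0 (X(o) = -1*0 = 0)
l = 240919 (l = 2*15*(15 + 262) - 1*(-232609) = 2*15*277 + 232609 = 8310 + 232609 = 240919)
l - X(1/129) = 240919 - 1*0 = 240919 + 0 = 240919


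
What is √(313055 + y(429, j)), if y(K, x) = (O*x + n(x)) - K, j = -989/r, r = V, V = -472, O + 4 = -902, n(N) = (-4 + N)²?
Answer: 11*√572115297/472 ≈ 557.43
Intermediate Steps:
O = -906 (O = -4 - 902 = -906)
r = -472
j = 989/472 (j = -989/(-472) = -989*(-1/472) = 989/472 ≈ 2.0953)
y(K, x) = (-4 + x)² - K - 906*x (y(K, x) = (-906*x + (-4 + x)²) - K = ((-4 + x)² - 906*x) - K = (-4 + x)² - K - 906*x)
√(313055 + y(429, j)) = √(313055 + ((-4 + 989/472)² - 1*429 - 906*989/472)) = √(313055 + ((-899/472)² - 429 - 448017/236)) = √(313055 + (808201/222784 - 429 - 448017/236)) = √(313055 - 517694183/222784) = √(69225950937/222784) = 11*√572115297/472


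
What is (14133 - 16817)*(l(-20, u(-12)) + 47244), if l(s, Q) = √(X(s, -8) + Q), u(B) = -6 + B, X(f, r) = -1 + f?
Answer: -126802896 - 2684*I*√39 ≈ -1.268e+8 - 16762.0*I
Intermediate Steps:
l(s, Q) = √(-1 + Q + s) (l(s, Q) = √((-1 + s) + Q) = √(-1 + Q + s))
(14133 - 16817)*(l(-20, u(-12)) + 47244) = (14133 - 16817)*(√(-1 + (-6 - 12) - 20) + 47244) = -2684*(√(-1 - 18 - 20) + 47244) = -2684*(√(-39) + 47244) = -2684*(I*√39 + 47244) = -2684*(47244 + I*√39) = -126802896 - 2684*I*√39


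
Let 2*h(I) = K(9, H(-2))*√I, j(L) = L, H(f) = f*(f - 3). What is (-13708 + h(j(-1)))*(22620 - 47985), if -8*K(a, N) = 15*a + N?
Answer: 347703420 + 3677925*I/16 ≈ 3.477e+8 + 2.2987e+5*I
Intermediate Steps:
H(f) = f*(-3 + f)
K(a, N) = -15*a/8 - N/8 (K(a, N) = -(15*a + N)/8 = -(N + 15*a)/8 = -15*a/8 - N/8)
h(I) = -145*√I/16 (h(I) = ((-15/8*9 - (-1)*(-3 - 2)/4)*√I)/2 = ((-135/8 - (-1)*(-5)/4)*√I)/2 = ((-135/8 - ⅛*10)*√I)/2 = ((-135/8 - 5/4)*√I)/2 = (-145*√I/8)/2 = -145*√I/16)
(-13708 + h(j(-1)))*(22620 - 47985) = (-13708 - 145*I/16)*(22620 - 47985) = (-13708 - 145*I/16)*(-25365) = 347703420 + 3677925*I/16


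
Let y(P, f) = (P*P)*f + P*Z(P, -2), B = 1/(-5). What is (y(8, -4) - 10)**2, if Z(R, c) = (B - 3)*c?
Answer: 1153476/25 ≈ 46139.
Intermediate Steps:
B = -1/5 (B = 1*(-1/5) = -1/5 ≈ -0.20000)
Z(R, c) = -16*c/5 (Z(R, c) = (-1/5 - 3)*c = -16*c/5)
y(P, f) = 32*P/5 + f*P**2 (y(P, f) = (P*P)*f + P*(-16/5*(-2)) = P**2*f + P*(32/5) = f*P**2 + 32*P/5 = 32*P/5 + f*P**2)
(y(8, -4) - 10)**2 = ((1/5)*8*(32 + 5*8*(-4)) - 10)**2 = ((1/5)*8*(32 - 160) - 10)**2 = ((1/5)*8*(-128) - 10)**2 = (-1024/5 - 10)**2 = (-1074/5)**2 = 1153476/25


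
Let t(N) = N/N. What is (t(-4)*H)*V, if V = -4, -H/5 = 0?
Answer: 0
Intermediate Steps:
H = 0 (H = -5*0 = 0)
t(N) = 1
(t(-4)*H)*V = (1*0)*(-4) = 0*(-4) = 0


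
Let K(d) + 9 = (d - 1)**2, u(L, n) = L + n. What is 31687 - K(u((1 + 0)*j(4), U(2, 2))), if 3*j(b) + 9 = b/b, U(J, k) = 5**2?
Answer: 281168/9 ≈ 31241.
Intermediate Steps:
U(J, k) = 25
j(b) = -8/3 (j(b) = -3 + (b/b)/3 = -3 + (1/3)*1 = -3 + 1/3 = -8/3)
K(d) = -9 + (-1 + d)**2 (K(d) = -9 + (d - 1)**2 = -9 + (-1 + d)**2)
31687 - K(u((1 + 0)*j(4), U(2, 2))) = 31687 - (-9 + (-1 + ((1 + 0)*(-8/3) + 25))**2) = 31687 - (-9 + (-1 + (1*(-8/3) + 25))**2) = 31687 - (-9 + (-1 + (-8/3 + 25))**2) = 31687 - (-9 + (-1 + 67/3)**2) = 31687 - (-9 + (64/3)**2) = 31687 - (-9 + 4096/9) = 31687 - 1*4015/9 = 31687 - 4015/9 = 281168/9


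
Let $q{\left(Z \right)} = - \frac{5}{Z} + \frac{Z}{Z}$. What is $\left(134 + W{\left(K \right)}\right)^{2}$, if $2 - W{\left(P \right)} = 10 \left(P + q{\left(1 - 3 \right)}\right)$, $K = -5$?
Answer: $22801$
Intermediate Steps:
$q{\left(Z \right)} = 1 - \frac{5}{Z}$ ($q{\left(Z \right)} = - \frac{5}{Z} + 1 = 1 - \frac{5}{Z}$)
$W{\left(P \right)} = -33 - 10 P$ ($W{\left(P \right)} = 2 - 10 \left(P + \frac{-5 + \left(1 - 3\right)}{1 - 3}\right) = 2 - 10 \left(P + \frac{-5 - 2}{-2}\right) = 2 - 10 \left(P - - \frac{7}{2}\right) = 2 - 10 \left(P + \frac{7}{2}\right) = 2 - 10 \left(\frac{7}{2} + P\right) = 2 - \left(35 + 10 P\right) = -33 - 10 P$)
$\left(134 + W{\left(K \right)}\right)^{2} = \left(134 - -17\right)^{2} = \left(134 + \left(-33 + 50\right)\right)^{2} = \left(134 + 17\right)^{2} = 151^{2} = 22801$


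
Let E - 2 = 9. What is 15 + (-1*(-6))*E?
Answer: 81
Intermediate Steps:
E = 11 (E = 2 + 9 = 11)
15 + (-1*(-6))*E = 15 - 1*(-6)*11 = 15 + 6*11 = 15 + 66 = 81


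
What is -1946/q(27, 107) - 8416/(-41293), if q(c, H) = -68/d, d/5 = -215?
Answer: -149450379/4858 ≈ -30764.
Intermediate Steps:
d = -1075 (d = 5*(-215) = -1075)
q(c, H) = 68/1075 (q(c, H) = -68/(-1075) = -68*(-1/1075) = 68/1075)
-1946/q(27, 107) - 8416/(-41293) = -1946/68/1075 - 8416/(-41293) = -1946*1075/68 - 8416*(-1/41293) = -1045975/34 + 8416/41293 = -149450379/4858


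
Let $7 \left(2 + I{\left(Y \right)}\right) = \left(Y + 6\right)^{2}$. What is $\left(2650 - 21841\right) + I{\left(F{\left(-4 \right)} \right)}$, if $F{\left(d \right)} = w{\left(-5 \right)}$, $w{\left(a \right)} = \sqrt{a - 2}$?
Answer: $- \frac{134322}{7} + \frac{12 i \sqrt{7}}{7} \approx -19189.0 + 4.5356 i$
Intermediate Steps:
$w{\left(a \right)} = \sqrt{-2 + a}$
$F{\left(d \right)} = i \sqrt{7}$ ($F{\left(d \right)} = \sqrt{-2 - 5} = \sqrt{-7} = i \sqrt{7}$)
$I{\left(Y \right)} = -2 + \frac{\left(6 + Y\right)^{2}}{7}$ ($I{\left(Y \right)} = -2 + \frac{\left(Y + 6\right)^{2}}{7} = -2 + \frac{\left(6 + Y\right)^{2}}{7}$)
$\left(2650 - 21841\right) + I{\left(F{\left(-4 \right)} \right)} = \left(2650 - 21841\right) - \left(2 - \frac{\left(6 + i \sqrt{7}\right)^{2}}{7}\right) = -19191 - \left(2 - \frac{\left(6 + i \sqrt{7}\right)^{2}}{7}\right) = -19193 + \frac{\left(6 + i \sqrt{7}\right)^{2}}{7}$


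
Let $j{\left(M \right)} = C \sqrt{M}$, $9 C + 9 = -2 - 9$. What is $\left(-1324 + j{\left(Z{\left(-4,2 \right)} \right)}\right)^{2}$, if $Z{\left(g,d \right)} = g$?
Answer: $\frac{141989456}{81} + \frac{105920 i}{9} \approx 1.753 \cdot 10^{6} + 11769.0 i$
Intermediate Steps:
$C = - \frac{20}{9}$ ($C = -1 + \frac{-2 - 9}{9} = -1 + \frac{1}{9} \left(-11\right) = -1 - \frac{11}{9} = - \frac{20}{9} \approx -2.2222$)
$j{\left(M \right)} = - \frac{20 \sqrt{M}}{9}$
$\left(-1324 + j{\left(Z{\left(-4,2 \right)} \right)}\right)^{2} = \left(-1324 - \frac{20 \sqrt{-4}}{9}\right)^{2} = \left(-1324 - \frac{20 \cdot 2 i}{9}\right)^{2} = \left(-1324 - \frac{40 i}{9}\right)^{2}$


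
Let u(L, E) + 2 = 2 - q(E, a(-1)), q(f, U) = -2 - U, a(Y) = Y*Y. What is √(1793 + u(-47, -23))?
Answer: 2*√449 ≈ 42.379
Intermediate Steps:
a(Y) = Y²
u(L, E) = 3 (u(L, E) = -2 + (2 - (-2 - 1*(-1)²)) = -2 + (2 - (-2 - 1*1)) = -2 + (2 - (-2 - 1)) = -2 + (2 - 1*(-3)) = -2 + (2 + 3) = -2 + 5 = 3)
√(1793 + u(-47, -23)) = √(1793 + 3) = √1796 = 2*√449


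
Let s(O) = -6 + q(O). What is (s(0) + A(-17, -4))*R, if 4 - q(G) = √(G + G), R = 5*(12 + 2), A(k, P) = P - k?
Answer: 770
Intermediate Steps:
R = 70 (R = 5*14 = 70)
q(G) = 4 - √2*√G (q(G) = 4 - √(G + G) = 4 - √(2*G) = 4 - √2*√G)
s(O) = -2 - √2*√O (s(O) = -6 + (4 - √2*√O) = -2 - √2*√O)
(s(0) + A(-17, -4))*R = ((-2 - √2*√0) + (-4 - 1*(-17)))*70 = ((-2 - 1*√2*0) + (-4 + 17))*70 = ((-2 + 0) + 13)*70 = (-2 + 13)*70 = 11*70 = 770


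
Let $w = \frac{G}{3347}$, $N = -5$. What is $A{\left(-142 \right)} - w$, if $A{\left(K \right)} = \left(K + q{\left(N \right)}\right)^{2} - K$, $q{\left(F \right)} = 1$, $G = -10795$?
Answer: $\frac{67027776}{3347} \approx 20026.0$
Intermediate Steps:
$w = - \frac{10795}{3347} \approx -3.2253$
$A{\left(K \right)} = \left(1 + K\right)^{2} - K$ ($A{\left(K \right)} = \left(K + 1\right)^{2} - K = \left(1 + K\right)^{2} - K$)
$A{\left(-142 \right)} - w = \left(\left(1 - 142\right)^{2} - -142\right) - - \frac{10795}{3347} = \left(\left(-141\right)^{2} + 142\right) + \frac{10795}{3347} = \left(19881 + 142\right) + \frac{10795}{3347} = 20023 + \frac{10795}{3347} = \frac{67027776}{3347}$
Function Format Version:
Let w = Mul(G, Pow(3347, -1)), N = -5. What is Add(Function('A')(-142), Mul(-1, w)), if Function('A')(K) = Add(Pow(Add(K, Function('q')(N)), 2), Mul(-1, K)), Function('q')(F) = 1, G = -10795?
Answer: Rational(67027776, 3347) ≈ 20026.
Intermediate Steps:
w = Rational(-10795, 3347) (w = Mul(-10795, Pow(3347, -1)) = Mul(-10795, Rational(1, 3347)) = Rational(-10795, 3347) ≈ -3.2253)
Function('A')(K) = Add(Pow(Add(1, K), 2), Mul(-1, K)) (Function('A')(K) = Add(Pow(Add(K, 1), 2), Mul(-1, K)) = Add(Pow(Add(1, K), 2), Mul(-1, K)))
Add(Function('A')(-142), Mul(-1, w)) = Add(Add(Pow(Add(1, -142), 2), Mul(-1, -142)), Mul(-1, Rational(-10795, 3347))) = Add(Add(Pow(-141, 2), 142), Rational(10795, 3347)) = Add(Add(19881, 142), Rational(10795, 3347)) = Add(20023, Rational(10795, 3347)) = Rational(67027776, 3347)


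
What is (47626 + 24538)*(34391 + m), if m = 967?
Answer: 2551574712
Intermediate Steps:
(47626 + 24538)*(34391 + m) = (47626 + 24538)*(34391 + 967) = 72164*35358 = 2551574712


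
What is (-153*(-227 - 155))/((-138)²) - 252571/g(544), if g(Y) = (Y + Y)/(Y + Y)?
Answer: -267216871/1058 ≈ -2.5257e+5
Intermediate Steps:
g(Y) = 1 (g(Y) = (2*Y)/((2*Y)) = (2*Y)*(1/(2*Y)) = 1)
(-153*(-227 - 155))/((-138)²) - 252571/g(544) = (-153*(-227 - 155))/((-138)²) - 252571/1 = -153*(-382)/19044 - 252571*1 = 58446*(1/19044) - 252571 = 3247/1058 - 252571 = -267216871/1058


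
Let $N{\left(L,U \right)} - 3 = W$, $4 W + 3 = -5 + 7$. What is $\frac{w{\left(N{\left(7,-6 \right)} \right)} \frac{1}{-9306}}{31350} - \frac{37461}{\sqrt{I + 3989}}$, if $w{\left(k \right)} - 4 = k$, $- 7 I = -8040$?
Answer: $- \frac{1}{43221200} - \frac{37461 \sqrt{251741}}{35963} \approx -522.64$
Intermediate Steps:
$I = \frac{8040}{7}$ ($I = \left(- \frac{1}{7}\right) \left(-8040\right) = \frac{8040}{7} \approx 1148.6$)
$W = - \frac{1}{4}$ ($W = - \frac{3}{4} + \frac{-5 + 7}{4} = - \frac{3}{4} + \frac{1}{4} \cdot 2 = - \frac{3}{4} + \frac{1}{2} = - \frac{1}{4} \approx -0.25$)
$N{\left(L,U \right)} = \frac{11}{4}$ ($N{\left(L,U \right)} = 3 - \frac{1}{4} = \frac{11}{4}$)
$w{\left(k \right)} = 4 + k$
$\frac{w{\left(N{\left(7,-6 \right)} \right)} \frac{1}{-9306}}{31350} - \frac{37461}{\sqrt{I + 3989}} = \frac{\left(4 + \frac{11}{4}\right) \frac{1}{-9306}}{31350} - \frac{37461}{\sqrt{\frac{8040}{7} + 3989}} = \frac{27}{4} \left(- \frac{1}{9306}\right) \frac{1}{31350} - \frac{37461}{\sqrt{\frac{35963}{7}}} = \left(- \frac{3}{4136}\right) \frac{1}{31350} - \frac{37461}{\frac{1}{7} \sqrt{251741}} = - \frac{1}{43221200} - 37461 \frac{\sqrt{251741}}{35963} = - \frac{1}{43221200} - \frac{37461 \sqrt{251741}}{35963}$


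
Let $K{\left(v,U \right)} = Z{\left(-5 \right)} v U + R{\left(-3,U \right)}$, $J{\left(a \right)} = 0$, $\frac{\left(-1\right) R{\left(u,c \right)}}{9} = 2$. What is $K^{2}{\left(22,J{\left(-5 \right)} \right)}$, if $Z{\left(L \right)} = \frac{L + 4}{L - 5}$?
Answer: $324$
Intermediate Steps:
$Z{\left(L \right)} = \frac{4 + L}{-5 + L}$
$R{\left(u,c \right)} = -18$ ($R{\left(u,c \right)} = \left(-9\right) 2 = -18$)
$K{\left(v,U \right)} = -18 + \frac{U v}{10}$ ($K{\left(v,U \right)} = \frac{4 - 5}{-5 - 5} v U - 18 = \frac{1}{-10} \left(-1\right) v U - 18 = \left(- \frac{1}{10}\right) \left(-1\right) v U - 18 = \frac{v}{10} U - 18 = \frac{U v}{10} - 18 = -18 + \frac{U v}{10}$)
$K^{2}{\left(22,J{\left(-5 \right)} \right)} = \left(-18 + \frac{1}{10} \cdot 0 \cdot 22\right)^{2} = \left(-18 + 0\right)^{2} = \left(-18\right)^{2} = 324$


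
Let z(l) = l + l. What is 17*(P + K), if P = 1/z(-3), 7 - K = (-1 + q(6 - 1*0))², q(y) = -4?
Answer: -1853/6 ≈ -308.83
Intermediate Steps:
K = -18 (K = 7 - (-1 - 4)² = 7 - 1*(-5)² = 7 - 1*25 = 7 - 25 = -18)
z(l) = 2*l
P = -⅙ (P = 1/(2*(-3)) = 1/(-6) = -⅙ ≈ -0.16667)
17*(P + K) = 17*(-⅙ - 18) = 17*(-109/6) = -1853/6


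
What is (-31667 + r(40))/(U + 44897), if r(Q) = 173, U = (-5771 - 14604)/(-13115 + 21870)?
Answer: -9190999/13101762 ≈ -0.70151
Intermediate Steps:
U = -4075/1751 (U = -20375/8755 = -20375*1/8755 = -4075/1751 ≈ -2.3272)
(-31667 + r(40))/(U + 44897) = (-31667 + 173)/(-4075/1751 + 44897) = -31494/78610572/1751 = -31494*1751/78610572 = -9190999/13101762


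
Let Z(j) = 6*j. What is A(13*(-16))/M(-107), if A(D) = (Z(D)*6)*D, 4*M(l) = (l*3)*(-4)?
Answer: 519168/107 ≈ 4852.0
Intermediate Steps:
M(l) = -3*l (M(l) = ((l*3)*(-4))/4 = ((3*l)*(-4))/4 = (-12*l)/4 = -3*l)
A(D) = 36*D² (A(D) = ((6*D)*6)*D = (36*D)*D = 36*D²)
A(13*(-16))/M(-107) = (36*(13*(-16))²)/((-3*(-107))) = (36*(-208)²)/321 = (36*43264)*(1/321) = 1557504*(1/321) = 519168/107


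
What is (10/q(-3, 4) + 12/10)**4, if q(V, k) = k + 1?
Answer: 65536/625 ≈ 104.86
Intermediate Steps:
q(V, k) = 1 + k
(10/q(-3, 4) + 12/10)**4 = (10/(1 + 4) + 12/10)**4 = (10/5 + 12*(1/10))**4 = (10*(1/5) + 6/5)**4 = (2 + 6/5)**4 = (16/5)**4 = 65536/625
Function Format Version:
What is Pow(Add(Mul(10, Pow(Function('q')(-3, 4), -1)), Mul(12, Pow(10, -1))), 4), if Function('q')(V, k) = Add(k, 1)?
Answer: Rational(65536, 625) ≈ 104.86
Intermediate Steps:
Function('q')(V, k) = Add(1, k)
Pow(Add(Mul(10, Pow(Function('q')(-3, 4), -1)), Mul(12, Pow(10, -1))), 4) = Pow(Add(Mul(10, Pow(Add(1, 4), -1)), Mul(12, Pow(10, -1))), 4) = Pow(Add(Mul(10, Pow(5, -1)), Mul(12, Rational(1, 10))), 4) = Pow(Add(Mul(10, Rational(1, 5)), Rational(6, 5)), 4) = Pow(Add(2, Rational(6, 5)), 4) = Pow(Rational(16, 5), 4) = Rational(65536, 625)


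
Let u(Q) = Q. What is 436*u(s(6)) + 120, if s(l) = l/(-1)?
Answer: -2496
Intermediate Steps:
s(l) = -l (s(l) = l*(-1) = -l)
436*u(s(6)) + 120 = 436*(-1*6) + 120 = 436*(-6) + 120 = -2616 + 120 = -2496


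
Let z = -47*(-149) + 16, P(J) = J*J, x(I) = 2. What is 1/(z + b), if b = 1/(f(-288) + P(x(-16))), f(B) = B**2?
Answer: 82948/582212013 ≈ 0.00014247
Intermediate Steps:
P(J) = J**2
z = 7019 (z = 7003 + 16 = 7019)
b = 1/82948 (b = 1/((-288)**2 + 2**2) = 1/(82944 + 4) = 1/82948 ≈ 1.2056e-5)
1/(z + b) = 1/(7019 + 1/82948) = 1/(582212013/82948) = 82948/582212013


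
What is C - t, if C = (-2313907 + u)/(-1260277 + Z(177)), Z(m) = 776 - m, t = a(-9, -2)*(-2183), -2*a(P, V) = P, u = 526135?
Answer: 1768033515/179954 ≈ 9824.9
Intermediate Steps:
a(P, V) = -P/2
t = -19647/2 (t = -1/2*(-9)*(-2183) = (9/2)*(-2183) = -19647/2 ≈ -9823.5)
C = 127698/89977 (C = (-2313907 + 526135)/(-1260277 + (776 - 1*177)) = -1787772/(-1260277 + (776 - 177)) = -1787772/(-1260277 + 599) = -1787772/(-1259678) = -1787772*(-1/1259678) = 127698/89977 ≈ 1.4192)
C - t = 127698/89977 - 1*(-19647/2) = 127698/89977 + 19647/2 = 1768033515/179954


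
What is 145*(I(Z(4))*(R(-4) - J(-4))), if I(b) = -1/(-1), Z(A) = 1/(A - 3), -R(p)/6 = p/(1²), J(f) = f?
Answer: 4060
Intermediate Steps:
R(p) = -6*p (R(p) = -6*p/(1²) = -6*p/1 = -6*p)
Z(A) = 1/(-3 + A)
I(b) = 1 (I(b) = -1*(-1) = 1)
145*(I(Z(4))*(R(-4) - J(-4))) = 145*(1*(-6*(-4) - 1*(-4))) = 145*(1*(24 + 4)) = 145*(1*28) = 145*28 = 4060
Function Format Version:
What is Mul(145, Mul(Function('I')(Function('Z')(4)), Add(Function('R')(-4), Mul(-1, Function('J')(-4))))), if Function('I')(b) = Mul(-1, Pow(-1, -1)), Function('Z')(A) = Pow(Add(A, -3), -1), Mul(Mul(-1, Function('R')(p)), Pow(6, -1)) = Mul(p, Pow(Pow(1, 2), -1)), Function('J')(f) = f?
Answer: 4060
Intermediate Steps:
Function('R')(p) = Mul(-6, p) (Function('R')(p) = Mul(-6, Mul(p, Pow(Pow(1, 2), -1))) = Mul(-6, Mul(p, Pow(1, -1))) = Mul(-6, Mul(p, 1)) = Mul(-6, p))
Function('Z')(A) = Pow(Add(-3, A), -1)
Function('I')(b) = 1 (Function('I')(b) = Mul(-1, -1) = 1)
Mul(145, Mul(Function('I')(Function('Z')(4)), Add(Function('R')(-4), Mul(-1, Function('J')(-4))))) = Mul(145, Mul(1, Add(Mul(-6, -4), Mul(-1, -4)))) = Mul(145, Mul(1, Add(24, 4))) = Mul(145, Mul(1, 28)) = Mul(145, 28) = 4060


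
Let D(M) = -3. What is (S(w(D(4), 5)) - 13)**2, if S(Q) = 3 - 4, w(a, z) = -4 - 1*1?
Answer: 196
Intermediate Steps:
w(a, z) = -5 (w(a, z) = -4 - 1 = -5)
S(Q) = -1
(S(w(D(4), 5)) - 13)**2 = (-1 - 13)**2 = (-14)**2 = 196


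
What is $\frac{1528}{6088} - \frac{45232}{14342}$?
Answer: $- \frac{15841115}{5457131} \approx -2.9028$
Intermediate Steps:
$\frac{1528}{6088} - \frac{45232}{14342} = 1528 \cdot \frac{1}{6088} - \frac{22616}{7171} = \frac{191}{761} - \frac{22616}{7171} = - \frac{15841115}{5457131}$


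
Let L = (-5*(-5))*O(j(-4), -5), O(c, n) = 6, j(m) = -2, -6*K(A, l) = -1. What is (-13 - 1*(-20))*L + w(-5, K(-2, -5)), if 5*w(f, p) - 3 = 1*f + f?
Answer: 5243/5 ≈ 1048.6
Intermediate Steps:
K(A, l) = 1/6 (K(A, l) = -1/6*(-1) = 1/6)
L = 150 (L = -5*(-5)*6 = 25*6 = 150)
w(f, p) = 3/5 + 2*f/5 (w(f, p) = 3/5 + (1*f + f)/5 = 3/5 + (f + f)/5 = 3/5 + (2*f)/5 = 3/5 + 2*f/5)
(-13 - 1*(-20))*L + w(-5, K(-2, -5)) = (-13 - 1*(-20))*150 + (3/5 + (2/5)*(-5)) = (-13 + 20)*150 + (3/5 - 2) = 7*150 - 7/5 = 1050 - 7/5 = 5243/5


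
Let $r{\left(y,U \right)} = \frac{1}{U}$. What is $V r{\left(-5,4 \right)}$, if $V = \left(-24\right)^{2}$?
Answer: $144$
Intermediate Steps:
$V = 576$
$V r{\left(-5,4 \right)} = \frac{576}{4} = 576 \cdot \frac{1}{4} = 144$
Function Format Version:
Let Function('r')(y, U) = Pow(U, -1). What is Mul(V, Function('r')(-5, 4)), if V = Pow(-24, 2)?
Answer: 144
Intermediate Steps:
V = 576
Mul(V, Function('r')(-5, 4)) = Mul(576, Pow(4, -1)) = Mul(576, Rational(1, 4)) = 144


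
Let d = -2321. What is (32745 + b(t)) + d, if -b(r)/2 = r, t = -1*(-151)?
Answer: 30122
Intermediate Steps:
t = 151
b(r) = -2*r
(32745 + b(t)) + d = (32745 - 2*151) - 2321 = (32745 - 302) - 2321 = 32443 - 2321 = 30122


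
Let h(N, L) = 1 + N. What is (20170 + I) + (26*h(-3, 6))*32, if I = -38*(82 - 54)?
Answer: 17442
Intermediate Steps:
I = -1064 (I = -38*28 = -1064)
(20170 + I) + (26*h(-3, 6))*32 = (20170 - 1064) + (26*(1 - 3))*32 = 19106 + (26*(-2))*32 = 19106 - 52*32 = 19106 - 1664 = 17442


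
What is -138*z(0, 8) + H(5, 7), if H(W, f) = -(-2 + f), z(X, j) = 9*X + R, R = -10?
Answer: 1375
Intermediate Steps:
z(X, j) = -10 + 9*X (z(X, j) = 9*X - 10 = -10 + 9*X)
H(W, f) = 2 - f
-138*z(0, 8) + H(5, 7) = -138*(-10 + 9*0) + (2 - 1*7) = -138*(-10 + 0) + (2 - 7) = -138*(-10) - 5 = 1380 - 5 = 1375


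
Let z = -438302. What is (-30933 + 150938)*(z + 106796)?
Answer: -39782377530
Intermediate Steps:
(-30933 + 150938)*(z + 106796) = (-30933 + 150938)*(-438302 + 106796) = 120005*(-331506) = -39782377530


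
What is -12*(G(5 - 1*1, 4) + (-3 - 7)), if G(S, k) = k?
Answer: 72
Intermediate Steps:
-12*(G(5 - 1*1, 4) + (-3 - 7)) = -12*(4 + (-3 - 7)) = -12*(4 - 10) = -12*(-6) = 72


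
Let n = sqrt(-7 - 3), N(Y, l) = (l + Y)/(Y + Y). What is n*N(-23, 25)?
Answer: -I*sqrt(10)/23 ≈ -0.13749*I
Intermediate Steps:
N(Y, l) = (Y + l)/(2*Y) (N(Y, l) = (Y + l)/((2*Y)) = (Y + l)*(1/(2*Y)) = (Y + l)/(2*Y))
n = I*sqrt(10) (n = sqrt(-10) = I*sqrt(10) ≈ 3.1623*I)
n*N(-23, 25) = (I*sqrt(10))*((1/2)*(-23 + 25)/(-23)) = (I*sqrt(10))*((1/2)*(-1/23)*2) = (I*sqrt(10))*(-1/23) = -I*sqrt(10)/23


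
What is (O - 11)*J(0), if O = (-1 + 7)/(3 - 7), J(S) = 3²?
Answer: -225/2 ≈ -112.50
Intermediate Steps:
J(S) = 9
O = -3/2 (O = 6/(-4) = 6*(-¼) = -3/2 ≈ -1.5000)
(O - 11)*J(0) = (-3/2 - 11)*9 = -25/2*9 = -225/2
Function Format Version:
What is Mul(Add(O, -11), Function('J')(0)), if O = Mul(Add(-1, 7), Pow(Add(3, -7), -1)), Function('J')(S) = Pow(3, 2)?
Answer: Rational(-225, 2) ≈ -112.50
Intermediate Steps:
Function('J')(S) = 9
O = Rational(-3, 2) (O = Mul(6, Pow(-4, -1)) = Mul(6, Rational(-1, 4)) = Rational(-3, 2) ≈ -1.5000)
Mul(Add(O, -11), Function('J')(0)) = Mul(Add(Rational(-3, 2), -11), 9) = Mul(Rational(-25, 2), 9) = Rational(-225, 2)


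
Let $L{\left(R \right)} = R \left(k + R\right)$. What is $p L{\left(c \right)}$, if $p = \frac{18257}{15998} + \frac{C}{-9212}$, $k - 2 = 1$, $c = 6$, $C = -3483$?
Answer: $\frac{3022710993}{36843394} \approx 82.042$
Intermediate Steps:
$k = 3$ ($k = 2 + 1 = 3$)
$L{\left(R \right)} = R \left(3 + R\right)$
$p = \frac{111952259}{73686788}$ ($p = \frac{18257}{15998} - \frac{3483}{-9212} = 18257 \cdot \frac{1}{15998} - - \frac{3483}{9212} = \frac{18257}{15998} + \frac{3483}{9212} = \frac{111952259}{73686788} \approx 1.5193$)
$p L{\left(c \right)} = \frac{111952259 \cdot 6 \left(3 + 6\right)}{73686788} = \frac{111952259 \cdot 6 \cdot 9}{73686788} = \frac{111952259}{73686788} \cdot 54 = \frac{3022710993}{36843394}$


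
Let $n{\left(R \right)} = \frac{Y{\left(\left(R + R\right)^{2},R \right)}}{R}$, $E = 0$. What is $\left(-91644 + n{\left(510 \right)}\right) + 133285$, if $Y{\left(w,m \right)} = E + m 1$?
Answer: $41642$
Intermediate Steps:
$Y{\left(w,m \right)} = m$ ($Y{\left(w,m \right)} = 0 + m 1 = 0 + m = m$)
$n{\left(R \right)} = 1$ ($n{\left(R \right)} = \frac{R}{R} = 1$)
$\left(-91644 + n{\left(510 \right)}\right) + 133285 = \left(-91644 + 1\right) + 133285 = -91643 + 133285 = 41642$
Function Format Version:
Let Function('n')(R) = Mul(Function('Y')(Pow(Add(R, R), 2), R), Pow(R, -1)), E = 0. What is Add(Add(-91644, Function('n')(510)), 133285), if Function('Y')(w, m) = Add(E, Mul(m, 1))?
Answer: 41642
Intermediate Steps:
Function('Y')(w, m) = m (Function('Y')(w, m) = Add(0, Mul(m, 1)) = Add(0, m) = m)
Function('n')(R) = 1 (Function('n')(R) = Mul(R, Pow(R, -1)) = 1)
Add(Add(-91644, Function('n')(510)), 133285) = Add(Add(-91644, 1), 133285) = Add(-91643, 133285) = 41642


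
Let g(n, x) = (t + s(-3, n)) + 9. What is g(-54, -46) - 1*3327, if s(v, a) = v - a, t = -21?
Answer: -3288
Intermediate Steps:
g(n, x) = -15 - n (g(n, x) = (-21 + (-3 - n)) + 9 = (-24 - n) + 9 = -15 - n)
g(-54, -46) - 1*3327 = (-15 - 1*(-54)) - 1*3327 = (-15 + 54) - 3327 = 39 - 3327 = -3288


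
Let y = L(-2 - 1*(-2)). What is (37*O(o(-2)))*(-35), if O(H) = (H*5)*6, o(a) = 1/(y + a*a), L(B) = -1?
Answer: -12950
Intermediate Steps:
y = -1
o(a) = 1/(-1 + a²) (o(a) = 1/(-1 + a*a) = 1/(-1 + a²))
O(H) = 30*H (O(H) = (5*H)*6 = 30*H)
(37*O(o(-2)))*(-35) = (37*(30/(-1 + (-2)²)))*(-35) = (37*(30/(-1 + 4)))*(-35) = (37*(30/3))*(-35) = (37*(30*(⅓)))*(-35) = (37*10)*(-35) = 370*(-35) = -12950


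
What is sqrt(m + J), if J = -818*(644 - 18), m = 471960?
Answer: 2*I*sqrt(10027) ≈ 200.27*I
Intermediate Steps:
J = -512068 (J = -818*626 = -512068)
sqrt(m + J) = sqrt(471960 - 512068) = sqrt(-40108) = 2*I*sqrt(10027)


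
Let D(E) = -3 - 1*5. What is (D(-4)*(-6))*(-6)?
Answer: -288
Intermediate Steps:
D(E) = -8 (D(E) = -3 - 5 = -8)
(D(-4)*(-6))*(-6) = -8*(-6)*(-6) = 48*(-6) = -288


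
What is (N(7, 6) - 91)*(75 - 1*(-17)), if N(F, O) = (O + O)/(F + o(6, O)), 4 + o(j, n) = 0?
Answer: -8004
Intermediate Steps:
o(j, n) = -4 (o(j, n) = -4 + 0 = -4)
N(F, O) = 2*O/(-4 + F) (N(F, O) = (O + O)/(F - 4) = (2*O)/(-4 + F) = 2*O/(-4 + F))
(N(7, 6) - 91)*(75 - 1*(-17)) = (2*6/(-4 + 7) - 91)*(75 - 1*(-17)) = (2*6/3 - 91)*(75 + 17) = (2*6*(⅓) - 91)*92 = (4 - 91)*92 = -87*92 = -8004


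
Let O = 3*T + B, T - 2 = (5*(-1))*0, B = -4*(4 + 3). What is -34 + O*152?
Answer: -3378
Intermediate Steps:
B = -28 (B = -4*7 = -28)
T = 2 (T = 2 + (5*(-1))*0 = 2 - 5*0 = 2 + 0 = 2)
O = -22 (O = 3*2 - 28 = 6 - 28 = -22)
-34 + O*152 = -34 - 22*152 = -34 - 3344 = -3378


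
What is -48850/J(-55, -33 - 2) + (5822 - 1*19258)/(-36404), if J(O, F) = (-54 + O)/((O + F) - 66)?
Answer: -69354714469/992009 ≈ -69913.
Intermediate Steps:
J(O, F) = (-54 + O)/(-66 + F + O) (J(O, F) = (-54 + O)/((F + O) - 66) = (-54 + O)/(-66 + F + O))
-48850/J(-55, -33 - 2) + (5822 - 1*19258)/(-36404) = -48850*(-66 + (-33 - 2) - 55)/(-54 - 55) + (5822 - 1*19258)/(-36404) = -48850/(-109/(-66 - 35 - 55)) + (5822 - 19258)*(-1/36404) = -48850/(-109/(-156)) - 13436*(-1/36404) = -48850/((-1/156*(-109))) + 3359/9101 = -48850/109/156 + 3359/9101 = -48850*156/109 + 3359/9101 = -7620600/109 + 3359/9101 = -69354714469/992009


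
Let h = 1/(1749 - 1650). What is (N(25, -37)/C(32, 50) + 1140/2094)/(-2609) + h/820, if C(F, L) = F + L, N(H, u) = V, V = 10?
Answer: -17968759/73917718380 ≈ -0.00024309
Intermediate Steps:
N(H, u) = 10
h = 1/99 ≈ 0.010101
(N(25, -37)/C(32, 50) + 1140/2094)/(-2609) + h/820 = (10/(32 + 50) + 1140/2094)/(-2609) + (1/99)/820 = (10/82 + 1140*(1/2094))*(-1/2609) + (1/99)*(1/820) = (10*(1/82) + 190/349)*(-1/2609) + 1/81180 = (5/41 + 190/349)*(-1/2609) + 1/81180 = (9535/14309)*(-1/2609) + 1/81180 = -9535/37332181 + 1/81180 = -17968759/73917718380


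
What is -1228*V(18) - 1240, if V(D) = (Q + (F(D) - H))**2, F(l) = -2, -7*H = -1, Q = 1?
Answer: -139352/49 ≈ -2843.9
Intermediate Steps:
H = 1/7 (H = -1/7*(-1) = 1/7 ≈ 0.14286)
V(D) = 64/49 (V(D) = (1 + (-2 - 1*1/7))**2 = (1 + (-2 - 1/7))**2 = (1 - 15/7)**2 = (-8/7)**2 = 64/49)
-1228*V(18) - 1240 = -1228*64/49 - 1240 = -78592/49 - 1240 = -139352/49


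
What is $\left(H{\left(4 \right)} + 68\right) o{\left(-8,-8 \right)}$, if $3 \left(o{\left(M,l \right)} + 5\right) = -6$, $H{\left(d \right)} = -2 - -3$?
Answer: $-483$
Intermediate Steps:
$H{\left(d \right)} = 1$ ($H{\left(d \right)} = -2 + 3 = 1$)
$o{\left(M,l \right)} = -7$ ($o{\left(M,l \right)} = -5 + \frac{1}{3} \left(-6\right) = -5 - 2 = -7$)
$\left(H{\left(4 \right)} + 68\right) o{\left(-8,-8 \right)} = \left(1 + 68\right) \left(-7\right) = 69 \left(-7\right) = -483$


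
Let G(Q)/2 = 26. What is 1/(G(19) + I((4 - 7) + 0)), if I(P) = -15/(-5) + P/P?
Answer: 1/56 ≈ 0.017857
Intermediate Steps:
G(Q) = 52 (G(Q) = 2*26 = 52)
I(P) = 4 (I(P) = -15*(-⅕) + 1 = 3 + 1 = 4)
1/(G(19) + I((4 - 7) + 0)) = 1/(52 + 4) = 1/56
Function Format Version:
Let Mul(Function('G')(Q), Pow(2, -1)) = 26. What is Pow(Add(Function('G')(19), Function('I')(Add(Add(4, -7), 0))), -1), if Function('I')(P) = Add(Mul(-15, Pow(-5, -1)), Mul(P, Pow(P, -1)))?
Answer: Rational(1, 56) ≈ 0.017857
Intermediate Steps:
Function('G')(Q) = 52 (Function('G')(Q) = Mul(2, 26) = 52)
Function('I')(P) = 4 (Function('I')(P) = Add(Mul(-15, Rational(-1, 5)), 1) = Add(3, 1) = 4)
Pow(Add(Function('G')(19), Function('I')(Add(Add(4, -7), 0))), -1) = Pow(Add(52, 4), -1) = Pow(56, -1) = Rational(1, 56)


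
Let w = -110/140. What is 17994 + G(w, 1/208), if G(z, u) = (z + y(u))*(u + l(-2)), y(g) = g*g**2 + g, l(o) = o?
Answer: 235785285532583/13102415872 ≈ 17996.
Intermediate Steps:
w = -11/14 (w = -110*1/140 = -11/14 ≈ -0.78571)
y(g) = g + g**3 (y(g) = g**3 + g = g + g**3)
G(z, u) = (-2 + u)*(u + z + u**3) (G(z, u) = (z + (u + u**3))*(u - 2) = (u + z + u**3)*(-2 + u) = (-2 + u)*(u + z + u**3))
17994 + G(w, 1/208) = 17994 + ((1/208)**2 + (1/208)**4 - 2/208 - 2*(-11/14) - 2*(1/208)**3 - 11/14/208) = 17994 + ((1/208)**2 + (1/208)**4 - 2*1/208 + 11/7 - 2*(1/208)**3 + (1/208)*(-11/14)) = 17994 + (1/43264 + 1/1871773696 - 1/104 + 11/7 - 2*1/8998912 - 11/2912) = 17994 + (1/43264 + 1/1871773696 - 1/104 + 11/7 - 1/4499456 - 11/2912) = 17994 + 20414331815/13102415872 = 235785285532583/13102415872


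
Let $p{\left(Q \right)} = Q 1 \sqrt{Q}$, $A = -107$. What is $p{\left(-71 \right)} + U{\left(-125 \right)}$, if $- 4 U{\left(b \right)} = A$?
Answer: $\frac{107}{4} - 71 i \sqrt{71} \approx 26.75 - 598.26 i$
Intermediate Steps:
$U{\left(b \right)} = \frac{107}{4}$ ($U{\left(b \right)} = \left(- \frac{1}{4}\right) \left(-107\right) = \frac{107}{4}$)
$p{\left(Q \right)} = Q^{\frac{3}{2}}$ ($p{\left(Q \right)} = Q \sqrt{Q} = Q^{\frac{3}{2}}$)
$p{\left(-71 \right)} + U{\left(-125 \right)} = \left(-71\right)^{\frac{3}{2}} + \frac{107}{4} = - 71 i \sqrt{71} + \frac{107}{4} = \frac{107}{4} - 71 i \sqrt{71}$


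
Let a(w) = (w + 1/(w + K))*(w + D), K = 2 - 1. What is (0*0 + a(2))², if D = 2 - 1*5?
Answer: 49/9 ≈ 5.4444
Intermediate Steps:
K = 1
D = -3 (D = 2 - 5 = -3)
a(w) = (-3 + w)*(w + 1/(1 + w)) (a(w) = (w + 1/(w + 1))*(w - 3) = (w + 1/(1 + w))*(-3 + w) = (-3 + w)*(w + 1/(1 + w)))
(0*0 + a(2))² = (0*0 + (-3 + 2³ - 2*2 - 2*2²)/(1 + 2))² = (0 + (-3 + 8 - 4 - 2*4)/3)² = (0 + (-3 + 8 - 4 - 8)/3)² = (0 + (⅓)*(-7))² = (0 - 7/3)² = (-7/3)² = 49/9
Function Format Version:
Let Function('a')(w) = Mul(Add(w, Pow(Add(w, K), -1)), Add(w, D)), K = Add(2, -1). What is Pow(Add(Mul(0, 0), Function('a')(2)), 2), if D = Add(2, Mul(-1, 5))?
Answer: Rational(49, 9) ≈ 5.4444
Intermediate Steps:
K = 1
D = -3 (D = Add(2, -5) = -3)
Function('a')(w) = Mul(Add(-3, w), Add(w, Pow(Add(1, w), -1))) (Function('a')(w) = Mul(Add(w, Pow(Add(w, 1), -1)), Add(w, -3)) = Mul(Add(w, Pow(Add(1, w), -1)), Add(-3, w)) = Mul(Add(-3, w), Add(w, Pow(Add(1, w), -1))))
Pow(Add(Mul(0, 0), Function('a')(2)), 2) = Pow(Add(Mul(0, 0), Mul(Pow(Add(1, 2), -1), Add(-3, Pow(2, 3), Mul(-2, 2), Mul(-2, Pow(2, 2))))), 2) = Pow(Add(0, Mul(Pow(3, -1), Add(-3, 8, -4, Mul(-2, 4)))), 2) = Pow(Add(0, Mul(Rational(1, 3), Add(-3, 8, -4, -8))), 2) = Pow(Add(0, Mul(Rational(1, 3), -7)), 2) = Pow(Add(0, Rational(-7, 3)), 2) = Pow(Rational(-7, 3), 2) = Rational(49, 9)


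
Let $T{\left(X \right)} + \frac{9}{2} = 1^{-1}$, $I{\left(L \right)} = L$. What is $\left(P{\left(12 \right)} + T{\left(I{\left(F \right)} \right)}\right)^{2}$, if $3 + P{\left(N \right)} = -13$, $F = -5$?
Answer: $\frac{1521}{4} \approx 380.25$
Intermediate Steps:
$P{\left(N \right)} = -16$ ($P{\left(N \right)} = -3 - 13 = -16$)
$T{\left(X \right)} = - \frac{7}{2}$ ($T{\left(X \right)} = - \frac{9}{2} + 1^{-1} = - \frac{9}{2} + 1 = - \frac{7}{2}$)
$\left(P{\left(12 \right)} + T{\left(I{\left(F \right)} \right)}\right)^{2} = \left(-16 - \frac{7}{2}\right)^{2} = \left(- \frac{39}{2}\right)^{2} = \frac{1521}{4}$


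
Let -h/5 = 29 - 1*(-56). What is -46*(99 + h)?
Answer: 14996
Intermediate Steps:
h = -425 (h = -5*(29 - 1*(-56)) = -5*(29 + 56) = -5*85 = -425)
-46*(99 + h) = -46*(99 - 425) = -46*(-326) = 14996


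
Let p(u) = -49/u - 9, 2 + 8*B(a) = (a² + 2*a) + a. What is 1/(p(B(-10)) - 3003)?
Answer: -17/51302 ≈ -0.00033137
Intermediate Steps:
B(a) = -¼ + a²/8 + 3*a/8 (B(a) = -¼ + ((a² + 2*a) + a)/8 = -¼ + (a² + 3*a)/8 = -¼ + (a²/8 + 3*a/8) = -¼ + a²/8 + 3*a/8)
p(u) = -9 - 49/u
1/(p(B(-10)) - 3003) = 1/((-9 - 49/(-¼ + (⅛)*(-10)² + (3/8)*(-10))) - 3003) = 1/((-9 - 49/(-¼ + (⅛)*100 - 15/4)) - 3003) = 1/((-9 - 49/(-¼ + 25/2 - 15/4)) - 3003) = 1/((-9 - 49/17/2) - 3003) = 1/((-9 - 49*2/17) - 3003) = 1/((-9 - 98/17) - 3003) = 1/(-251/17 - 3003) = 1/(-51302/17) = -17/51302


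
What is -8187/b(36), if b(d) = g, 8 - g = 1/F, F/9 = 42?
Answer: -3094686/3023 ≈ -1023.7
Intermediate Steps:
F = 378 (F = 9*42 = 378)
g = 3023/378 (g = 8 - 1/378 = 3023/378 ≈ 7.9974)
b(d) = 3023/378
-8187/b(36) = -8187/3023/378 = -8187*378/3023 = -3094686/3023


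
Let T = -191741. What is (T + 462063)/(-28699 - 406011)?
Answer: -135161/217355 ≈ -0.62184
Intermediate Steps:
(T + 462063)/(-28699 - 406011) = (-191741 + 462063)/(-28699 - 406011) = 270322/(-434710) = 270322*(-1/434710) = -135161/217355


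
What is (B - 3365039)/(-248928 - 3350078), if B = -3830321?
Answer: 3597680/1799503 ≈ 1.9993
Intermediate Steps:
(B - 3365039)/(-248928 - 3350078) = (-3830321 - 3365039)/(-248928 - 3350078) = -7195360/(-3599006) = -7195360*(-1/3599006) = 3597680/1799503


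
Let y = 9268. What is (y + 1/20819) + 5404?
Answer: 305456369/20819 ≈ 14672.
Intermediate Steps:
(y + 1/20819) + 5404 = (9268 + 1/20819) + 5404 = 192950493/20819 + 5404 = 305456369/20819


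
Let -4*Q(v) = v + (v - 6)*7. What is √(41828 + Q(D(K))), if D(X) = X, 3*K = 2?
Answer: √1506138/6 ≈ 204.54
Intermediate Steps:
K = ⅔ (K = (⅓)*2 = ⅔ ≈ 0.66667)
Q(v) = 21/2 - 2*v (Q(v) = -(v + (v - 6)*7)/4 = -(v + (-6 + v)*7)/4 = -(v + (-42 + 7*v))/4 = -(-42 + 8*v)/4 = 21/2 - 2*v)
√(41828 + Q(D(K))) = √(41828 + (21/2 - 2*⅔)) = √(41828 + (21/2 - 4/3)) = √(41828 + 55/6) = √(251023/6) = √1506138/6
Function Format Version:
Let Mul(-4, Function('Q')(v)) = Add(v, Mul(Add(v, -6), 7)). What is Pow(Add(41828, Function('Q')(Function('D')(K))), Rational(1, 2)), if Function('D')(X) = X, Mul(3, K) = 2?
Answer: Mul(Rational(1, 6), Pow(1506138, Rational(1, 2))) ≈ 204.54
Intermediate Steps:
K = Rational(2, 3) (K = Mul(Rational(1, 3), 2) = Rational(2, 3) ≈ 0.66667)
Function('Q')(v) = Add(Rational(21, 2), Mul(-2, v)) (Function('Q')(v) = Mul(Rational(-1, 4), Add(v, Mul(Add(v, -6), 7))) = Mul(Rational(-1, 4), Add(v, Mul(Add(-6, v), 7))) = Mul(Rational(-1, 4), Add(v, Add(-42, Mul(7, v)))) = Mul(Rational(-1, 4), Add(-42, Mul(8, v))) = Add(Rational(21, 2), Mul(-2, v)))
Pow(Add(41828, Function('Q')(Function('D')(K))), Rational(1, 2)) = Pow(Add(41828, Add(Rational(21, 2), Mul(-2, Rational(2, 3)))), Rational(1, 2)) = Pow(Add(41828, Add(Rational(21, 2), Rational(-4, 3))), Rational(1, 2)) = Pow(Add(41828, Rational(55, 6)), Rational(1, 2)) = Pow(Rational(251023, 6), Rational(1, 2)) = Mul(Rational(1, 6), Pow(1506138, Rational(1, 2)))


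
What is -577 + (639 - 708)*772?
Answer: -53845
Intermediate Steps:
-577 + (639 - 708)*772 = -577 - 69*772 = -577 - 53268 = -53845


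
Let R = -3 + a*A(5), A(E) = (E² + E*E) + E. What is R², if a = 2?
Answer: 11449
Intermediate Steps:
A(E) = E + 2*E² (A(E) = (E² + E²) + E = 2*E² + E = E + 2*E²)
R = 107 (R = -3 + 2*(5*(1 + 2*5)) = -3 + 2*(5*(1 + 10)) = -3 + 2*(5*11) = -3 + 2*55 = -3 + 110 = 107)
R² = 107² = 11449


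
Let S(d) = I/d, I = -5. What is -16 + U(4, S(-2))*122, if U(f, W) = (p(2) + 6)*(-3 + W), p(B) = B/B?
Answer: -443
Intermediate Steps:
p(B) = 1
S(d) = -5/d
U(f, W) = -21 + 7*W (U(f, W) = (1 + 6)*(-3 + W) = 7*(-3 + W) = -21 + 7*W)
-16 + U(4, S(-2))*122 = -16 + (-21 + 7*(-5/(-2)))*122 = -16 + (-21 + 7*(-5*(-½)))*122 = -16 + (-21 + 7*(5/2))*122 = -16 + (-21 + 35/2)*122 = -16 - 7/2*122 = -16 - 427 = -443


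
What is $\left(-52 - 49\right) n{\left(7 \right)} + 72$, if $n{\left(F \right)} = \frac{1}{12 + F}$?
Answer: $\frac{1267}{19} \approx 66.684$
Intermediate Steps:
$\left(-52 - 49\right) n{\left(7 \right)} + 72 = \frac{-52 - 49}{12 + 7} + 72 = \frac{-52 - 49}{19} + 72 = \left(-101\right) \frac{1}{19} + 72 = - \frac{101}{19} + 72 = \frac{1267}{19}$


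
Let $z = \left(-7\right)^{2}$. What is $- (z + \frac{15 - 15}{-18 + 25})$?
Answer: $-49$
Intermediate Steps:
$z = 49$
$- (z + \frac{15 - 15}{-18 + 25}) = - (49 + \frac{15 - 15}{-18 + 25}) = - (49 + \frac{0}{7}) = - (49 + 0 \cdot \frac{1}{7}) = - (49 + 0) = \left(-1\right) 49 = -49$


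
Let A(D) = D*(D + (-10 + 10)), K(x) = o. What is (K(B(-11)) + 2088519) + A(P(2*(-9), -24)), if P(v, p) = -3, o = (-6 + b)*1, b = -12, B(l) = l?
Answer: 2088510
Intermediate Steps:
o = -18 (o = (-6 - 12)*1 = -18*1 = -18)
K(x) = -18
A(D) = D² (A(D) = D*(D + 0) = D*D = D²)
(K(B(-11)) + 2088519) + A(P(2*(-9), -24)) = (-18 + 2088519) + (-3)² = 2088501 + 9 = 2088510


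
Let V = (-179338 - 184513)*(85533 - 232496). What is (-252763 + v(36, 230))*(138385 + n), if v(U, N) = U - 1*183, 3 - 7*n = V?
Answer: 1931931285895950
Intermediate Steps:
V = 53472634513 (V = -363851*(-146963) = 53472634513)
n = -53472634510/7 (n = 3/7 - ⅐*53472634513 = 3/7 - 53472634513/7 = -53472634510/7 ≈ -7.6389e+9)
v(U, N) = -183 + U (v(U, N) = U - 183 = -183 + U)
(-252763 + v(36, 230))*(138385 + n) = (-252763 + (-183 + 36))*(138385 - 53472634510/7) = (-252763 - 147)*(-53471665815/7) = -252910*(-53471665815/7) = 1931931285895950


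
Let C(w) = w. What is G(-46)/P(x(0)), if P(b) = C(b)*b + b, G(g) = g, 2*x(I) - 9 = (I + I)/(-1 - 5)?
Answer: -184/99 ≈ -1.8586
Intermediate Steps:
x(I) = 9/2 - I/6 (x(I) = 9/2 + ((I + I)/(-1 - 5))/2 = 9/2 + ((2*I)/(-6))/2 = 9/2 + ((2*I)*(-1/6))/2 = 9/2 + (-I/3)/2 = 9/2 - I/6)
P(b) = b + b**2 (P(b) = b*b + b = b**2 + b = b + b**2)
G(-46)/P(x(0)) = -46*1/((1 + (9/2 - 1/6*0))*(9/2 - 1/6*0)) = -46*1/((1 + (9/2 + 0))*(9/2 + 0)) = -46*2/(9*(1 + 9/2)) = -46/((9/2)*(11/2)) = -46/99/4 = -46*4/99 = -184/99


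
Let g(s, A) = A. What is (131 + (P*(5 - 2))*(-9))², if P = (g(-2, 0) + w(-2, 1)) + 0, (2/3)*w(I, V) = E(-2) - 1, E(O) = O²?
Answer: 361/4 ≈ 90.250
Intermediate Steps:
w(I, V) = 9/2 (w(I, V) = 3*((-2)² - 1)/2 = 3*(4 - 1)/2 = (3/2)*3 = 9/2)
P = 9/2 (P = (0 + 9/2) + 0 = 9/2 + 0 = 9/2 ≈ 4.5000)
(131 + (P*(5 - 2))*(-9))² = (131 + (9*(5 - 2)/2)*(-9))² = (131 + ((9/2)*3)*(-9))² = (131 + (27/2)*(-9))² = (131 - 243/2)² = (19/2)² = 361/4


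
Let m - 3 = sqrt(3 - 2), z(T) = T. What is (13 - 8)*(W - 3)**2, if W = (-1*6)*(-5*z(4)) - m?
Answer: 63845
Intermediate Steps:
m = 4 (m = 3 + sqrt(3 - 2) = 3 + sqrt(1) = 3 + 1 = 4)
W = 116 (W = (-1*6)*(-5*4) - 1*4 = -6*(-20) - 4 = 120 - 4 = 116)
(13 - 8)*(W - 3)**2 = (13 - 8)*(116 - 3)**2 = 5*113**2 = 5*12769 = 63845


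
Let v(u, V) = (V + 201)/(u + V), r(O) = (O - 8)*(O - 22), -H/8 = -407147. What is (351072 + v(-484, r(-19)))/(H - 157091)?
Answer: 218719164/1931352955 ≈ 0.11325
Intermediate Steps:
H = 3257176 (H = -8*(-407147) = 3257176)
r(O) = (-22 + O)*(-8 + O) (r(O) = (-8 + O)*(-22 + O) = (-22 + O)*(-8 + O))
v(u, V) = (201 + V)/(V + u)
(351072 + v(-484, r(-19)))/(H - 157091) = (351072 + (201 + (176 + (-19)**2 - 30*(-19)))/((176 + (-19)**2 - 30*(-19)) - 484))/(3257176 - 157091) = (351072 + (201 + (176 + 361 + 570))/((176 + 361 + 570) - 484))/3100085 = (351072 + (201 + 1107)/(1107 - 484))*(1/3100085) = (351072 + 1308/623)*(1/3100085) = (218719164/623)*(1/3100085) = 218719164/1931352955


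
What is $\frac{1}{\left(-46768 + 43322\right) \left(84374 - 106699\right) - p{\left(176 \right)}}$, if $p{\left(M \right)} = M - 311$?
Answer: $\frac{1}{76932085} \approx 1.2998 \cdot 10^{-8}$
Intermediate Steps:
$p{\left(M \right)} = -311 + M$
$\frac{1}{\left(-46768 + 43322\right) \left(84374 - 106699\right) - p{\left(176 \right)}} = \frac{1}{\left(-46768 + 43322\right) \left(84374 - 106699\right) - \left(-311 + 176\right)} = \frac{1}{\left(-3446\right) \left(-22325\right) - -135} = \frac{1}{76931950 + 135} = \frac{1}{76932085}$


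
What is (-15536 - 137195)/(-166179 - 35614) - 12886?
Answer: -2600151867/201793 ≈ -12885.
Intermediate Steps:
(-15536 - 137195)/(-166179 - 35614) - 12886 = -152731/(-201793) - 12886 = -152731*(-1/201793) - 12886 = 152731/201793 - 12886 = -2600151867/201793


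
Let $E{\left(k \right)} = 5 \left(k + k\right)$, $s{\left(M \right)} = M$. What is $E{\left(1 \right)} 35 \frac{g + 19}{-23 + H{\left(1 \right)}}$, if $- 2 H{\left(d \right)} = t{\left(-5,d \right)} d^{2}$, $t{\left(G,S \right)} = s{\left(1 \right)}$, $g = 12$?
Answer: $- \frac{21700}{47} \approx -461.7$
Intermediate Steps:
$t{\left(G,S \right)} = 1$
$H{\left(d \right)} = - \frac{d^{2}}{2}$ ($H{\left(d \right)} = - \frac{1 d^{2}}{2} = - \frac{d^{2}}{2}$)
$E{\left(k \right)} = 10 k$ ($E{\left(k \right)} = 5 \cdot 2 k = 10 k$)
$E{\left(1 \right)} 35 \frac{g + 19}{-23 + H{\left(1 \right)}} = 10 \cdot 1 \cdot 35 \frac{12 + 19}{-23 - \frac{1^{2}}{2}} = 10 \cdot 35 \frac{31}{-23 - \frac{1}{2}} = 350 \frac{31}{-23 - \frac{1}{2}} = 350 \frac{31}{- \frac{47}{2}} = 350 \cdot 31 \left(- \frac{2}{47}\right) = 350 \left(- \frac{62}{47}\right) = - \frac{21700}{47}$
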